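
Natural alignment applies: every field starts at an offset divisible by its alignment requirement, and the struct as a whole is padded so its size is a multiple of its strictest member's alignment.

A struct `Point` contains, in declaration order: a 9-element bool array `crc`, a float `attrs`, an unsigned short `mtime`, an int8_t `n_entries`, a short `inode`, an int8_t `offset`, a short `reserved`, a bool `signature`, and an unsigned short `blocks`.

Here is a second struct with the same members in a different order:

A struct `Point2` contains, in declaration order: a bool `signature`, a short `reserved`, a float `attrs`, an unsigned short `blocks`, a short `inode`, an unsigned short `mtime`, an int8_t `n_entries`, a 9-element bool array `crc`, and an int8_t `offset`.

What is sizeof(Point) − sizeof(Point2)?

crc at 0 (size 9, align 1) → ends 9
pad 3 to align 4 for attrs
attrs at 12 (size 4, align 4) → ends 16
mtime at 16 (size 2, align 2) → ends 18
n_entries at 18 (size 1, align 1) → ends 19
pad 1 to align 2 for inode
inode at 20 (size 2, align 2) → ends 22
offset at 22 (size 1, align 1) → ends 23
pad 1 to align 2 for reserved
reserved at 24 (size 2, align 2) → ends 26
signature at 26 (size 1, align 1) → ends 27
pad 1 to align 2 for blocks
blocks at 28 (size 2, align 2) → ends 30
tail pad 2 to reach multiple of 4
total 32 bytes, alignment 4
— Point2 —
signature at 0 (size 1, align 1) → ends 1
pad 1 to align 2 for reserved
reserved at 2 (size 2, align 2) → ends 4
attrs at 4 (size 4, align 4) → ends 8
blocks at 8 (size 2, align 2) → ends 10
inode at 10 (size 2, align 2) → ends 12
mtime at 12 (size 2, align 2) → ends 14
n_entries at 14 (size 1, align 1) → ends 15
crc at 15 (size 9, align 1) → ends 24
offset at 24 (size 1, align 1) → ends 25
tail pad 3 to reach multiple of 4
total 28 bytes, alignment 4
32 − 28 = 4

4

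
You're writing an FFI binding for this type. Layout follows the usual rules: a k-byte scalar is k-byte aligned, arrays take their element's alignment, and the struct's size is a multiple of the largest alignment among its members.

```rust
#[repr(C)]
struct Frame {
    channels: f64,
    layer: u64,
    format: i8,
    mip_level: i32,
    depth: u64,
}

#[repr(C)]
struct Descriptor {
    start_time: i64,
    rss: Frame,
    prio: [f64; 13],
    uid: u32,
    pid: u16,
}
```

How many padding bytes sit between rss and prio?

Frame: channels at 0 (size 8, align 8) → ends 8; layer at 8 (size 8, align 8) → ends 16; format at 16 (size 1, align 1) → ends 17; pad 3 to align 4 for mip_level; mip_level at 20 (size 4, align 4) → ends 24; depth at 24 (size 8, align 8) → ends 32; total 32 bytes, alignment 8
start_time at 0 (size 8, align 8) → ends 8
rss at 8 (size 32, align 8) → ends 40
prio at 40 (size 104, align 8) → ends 144

0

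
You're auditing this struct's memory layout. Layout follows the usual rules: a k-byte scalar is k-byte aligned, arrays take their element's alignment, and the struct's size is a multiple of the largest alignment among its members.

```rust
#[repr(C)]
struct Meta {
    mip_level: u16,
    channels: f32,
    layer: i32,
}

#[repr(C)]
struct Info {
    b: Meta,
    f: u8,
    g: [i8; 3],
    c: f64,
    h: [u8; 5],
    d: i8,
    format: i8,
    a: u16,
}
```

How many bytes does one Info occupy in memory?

Meta: @0: mip_level [2B, align 2] → 2; +2 pad (align 4); @4: channels [4B, align 4] → 8; @8: layer [4B, align 4] → 12; size 12, align 4
@0: b [12B, align 4] → 12
@12: f [1B, align 1] → 13
@13: g [3B, align 1] → 16
@16: c [8B, align 8] → 24
@24: h [5B, align 1] → 29
@29: d [1B, align 1] → 30
@30: format [1B, align 1] → 31
+1 pad (align 2)
@32: a [2B, align 2] → 34
+6 tail pad (align 8)
size 40, align 8

40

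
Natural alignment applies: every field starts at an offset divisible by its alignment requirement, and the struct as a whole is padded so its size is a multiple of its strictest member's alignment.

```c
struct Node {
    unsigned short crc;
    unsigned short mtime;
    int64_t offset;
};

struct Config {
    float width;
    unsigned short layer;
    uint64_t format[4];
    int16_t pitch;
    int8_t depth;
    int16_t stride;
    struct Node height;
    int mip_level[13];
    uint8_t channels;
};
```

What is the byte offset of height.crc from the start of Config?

Node: crc at 0 (size 2, align 2) → ends 2; mtime at 2 (size 2, align 2) → ends 4; pad 4 to align 8 for offset; offset at 8 (size 8, align 8) → ends 16; total 16 bytes, alignment 8
width at 0 (size 4, align 4) → ends 4
layer at 4 (size 2, align 2) → ends 6
pad 2 to align 8 for format
format at 8 (size 32, align 8) → ends 40
pitch at 40 (size 2, align 2) → ends 42
depth at 42 (size 1, align 1) → ends 43
pad 1 to align 2 for stride
stride at 44 (size 2, align 2) → ends 46
pad 2 to align 8 for height
height at 48 (size 16, align 8) → ends 64
within Node: crc at 0
48 + 0 = 48

48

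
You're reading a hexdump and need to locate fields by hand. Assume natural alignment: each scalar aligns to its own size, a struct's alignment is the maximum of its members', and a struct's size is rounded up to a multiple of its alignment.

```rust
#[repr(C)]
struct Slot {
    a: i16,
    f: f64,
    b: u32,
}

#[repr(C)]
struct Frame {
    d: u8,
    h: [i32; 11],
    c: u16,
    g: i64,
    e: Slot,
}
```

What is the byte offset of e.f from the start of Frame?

Slot: 0..2  a  (2B, 2-aligned); 2..8  -- padding (6B); 8..16  f  (8B, 8-aligned); 16..20  b  (4B, 4-aligned); 20..24  -- tail padding (4B); sizeof = 24, alignof = 8
0..1  d  (1B, 1-aligned)
1..4  -- padding (3B)
4..48  h  (44B, 4-aligned)
48..50  c  (2B, 2-aligned)
50..56  -- padding (6B)
56..64  g  (8B, 8-aligned)
64..88  e  (24B, 8-aligned)
within Slot: f at 8
64 + 8 = 72

72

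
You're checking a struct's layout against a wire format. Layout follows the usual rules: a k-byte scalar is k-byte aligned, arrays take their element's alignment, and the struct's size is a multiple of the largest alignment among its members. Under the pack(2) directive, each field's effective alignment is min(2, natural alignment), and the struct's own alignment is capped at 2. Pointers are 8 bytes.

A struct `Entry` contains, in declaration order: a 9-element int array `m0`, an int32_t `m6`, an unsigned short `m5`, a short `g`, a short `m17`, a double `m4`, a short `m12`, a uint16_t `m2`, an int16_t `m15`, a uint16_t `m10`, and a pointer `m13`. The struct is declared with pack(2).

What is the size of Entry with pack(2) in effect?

70

0..36  m0  (36B, 2-aligned)
36..40  m6  (4B, 2-aligned)
40..42  m5  (2B, 2-aligned)
42..44  g  (2B, 2-aligned)
44..46  m17  (2B, 2-aligned)
46..54  m4  (8B, 2-aligned)
54..56  m12  (2B, 2-aligned)
56..58  m2  (2B, 2-aligned)
58..60  m15  (2B, 2-aligned)
60..62  m10  (2B, 2-aligned)
62..70  m13  (8B, 2-aligned)
sizeof = 70, alignof = 2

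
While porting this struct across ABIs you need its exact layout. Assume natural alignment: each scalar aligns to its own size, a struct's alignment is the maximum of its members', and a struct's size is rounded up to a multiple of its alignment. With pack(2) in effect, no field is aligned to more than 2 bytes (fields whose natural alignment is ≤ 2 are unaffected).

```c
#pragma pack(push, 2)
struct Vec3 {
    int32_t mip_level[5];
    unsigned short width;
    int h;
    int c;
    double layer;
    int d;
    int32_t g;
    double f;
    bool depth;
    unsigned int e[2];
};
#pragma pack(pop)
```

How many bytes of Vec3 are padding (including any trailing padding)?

1

0..20  mip_level  (20B, 2-aligned)
20..22  width  (2B, 2-aligned)
22..26  h  (4B, 2-aligned)
26..30  c  (4B, 2-aligned)
30..38  layer  (8B, 2-aligned)
38..42  d  (4B, 2-aligned)
42..46  g  (4B, 2-aligned)
46..54  f  (8B, 2-aligned)
54..55  depth  (1B, 1-aligned)
55..56  -- padding (1B)
56..64  e  (8B, 2-aligned)
sizeof = 64, alignof = 2
data bytes 63, size 64 → padding 1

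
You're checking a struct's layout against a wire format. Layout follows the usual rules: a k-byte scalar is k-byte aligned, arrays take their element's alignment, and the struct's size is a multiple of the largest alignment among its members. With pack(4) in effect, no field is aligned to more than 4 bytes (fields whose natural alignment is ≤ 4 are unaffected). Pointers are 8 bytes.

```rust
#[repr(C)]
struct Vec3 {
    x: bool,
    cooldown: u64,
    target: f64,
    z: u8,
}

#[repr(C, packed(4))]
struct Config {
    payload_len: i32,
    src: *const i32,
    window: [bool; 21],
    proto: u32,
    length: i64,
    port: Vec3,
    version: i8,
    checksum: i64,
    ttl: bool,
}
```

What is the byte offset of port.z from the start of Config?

72

Vec3: 0..1  x  (1B, 1-aligned); 1..8  -- padding (7B); 8..16  cooldown  (8B, 8-aligned); 16..24  target  (8B, 8-aligned); 24..25  z  (1B, 1-aligned); 25..32  -- tail padding (7B); sizeof = 32, alignof = 8
0..4  payload_len  (4B, 4-aligned)
4..12  src  (8B, 4-aligned)
12..33  window  (21B, 1-aligned)
33..36  -- padding (3B)
36..40  proto  (4B, 4-aligned)
40..48  length  (8B, 4-aligned)
48..80  port  (32B, 4-aligned)
within Vec3: z at 24
48 + 24 = 72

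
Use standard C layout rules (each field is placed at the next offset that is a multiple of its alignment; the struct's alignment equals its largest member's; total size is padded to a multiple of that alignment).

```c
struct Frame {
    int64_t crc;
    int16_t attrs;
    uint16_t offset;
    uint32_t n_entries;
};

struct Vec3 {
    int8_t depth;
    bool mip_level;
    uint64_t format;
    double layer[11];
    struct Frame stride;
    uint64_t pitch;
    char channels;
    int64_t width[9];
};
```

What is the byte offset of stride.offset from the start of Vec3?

114

Frame: @0: crc [8B, align 8] → 8; @8: attrs [2B, align 2] → 10; @10: offset [2B, align 2] → 12; @12: n_entries [4B, align 4] → 16; size 16, align 8
@0: depth [1B, align 1] → 1
@1: mip_level [1B, align 1] → 2
+6 pad (align 8)
@8: format [8B, align 8] → 16
@16: layer [88B, align 8] → 104
@104: stride [16B, align 8] → 120
within Frame: offset at 10
104 + 10 = 114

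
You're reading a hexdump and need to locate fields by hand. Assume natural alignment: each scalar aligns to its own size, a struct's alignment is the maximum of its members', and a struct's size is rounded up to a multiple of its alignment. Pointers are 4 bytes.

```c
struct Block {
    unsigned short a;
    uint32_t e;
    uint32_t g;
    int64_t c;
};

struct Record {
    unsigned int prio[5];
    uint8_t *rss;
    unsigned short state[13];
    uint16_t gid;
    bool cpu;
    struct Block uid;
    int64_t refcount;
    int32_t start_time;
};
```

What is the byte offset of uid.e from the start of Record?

60

Block: 0..2  a  (2B, 2-aligned); 2..4  -- padding (2B); 4..8  e  (4B, 4-aligned); 8..12  g  (4B, 4-aligned); 12..16  -- padding (4B); 16..24  c  (8B, 8-aligned); sizeof = 24, alignof = 8
0..20  prio  (20B, 4-aligned)
20..24  rss  (4B, 4-aligned)
24..50  state  (26B, 2-aligned)
50..52  gid  (2B, 2-aligned)
52..53  cpu  (1B, 1-aligned)
53..56  -- padding (3B)
56..80  uid  (24B, 8-aligned)
within Block: e at 4
56 + 4 = 60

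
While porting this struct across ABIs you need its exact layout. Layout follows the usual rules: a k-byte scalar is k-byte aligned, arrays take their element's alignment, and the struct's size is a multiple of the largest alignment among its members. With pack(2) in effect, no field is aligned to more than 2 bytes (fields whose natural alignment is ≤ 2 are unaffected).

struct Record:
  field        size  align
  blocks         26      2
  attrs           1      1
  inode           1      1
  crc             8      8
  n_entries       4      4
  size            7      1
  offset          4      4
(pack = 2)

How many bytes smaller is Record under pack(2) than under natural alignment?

natural layout:
  blocks at 0 (size 26, align 2) → ends 26
  attrs at 26 (size 1, align 1) → ends 27
  inode at 27 (size 1, align 1) → ends 28
  pad 4 to align 8 for crc
  crc at 32 (size 8, align 8) → ends 40
  n_entries at 40 (size 4, align 4) → ends 44
  size at 44 (size 7, align 1) → ends 51
  pad 1 to align 4 for offset
  offset at 52 (size 4, align 4) → ends 56
  total 56 bytes, alignment 8
packed(2) layout:
  blocks at 0 (size 26, align 2) → ends 26
  attrs at 26 (size 1, align 1) → ends 27
  inode at 27 (size 1, align 1) → ends 28
  crc at 28 (size 8, align 2) → ends 36
  n_entries at 36 (size 4, align 2) → ends 40
  size at 40 (size 7, align 1) → ends 47
  pad 1 to align 2 for offset
  offset at 48 (size 4, align 2) → ends 52
  total 52 bytes, alignment 2
56 − 52 = 4

4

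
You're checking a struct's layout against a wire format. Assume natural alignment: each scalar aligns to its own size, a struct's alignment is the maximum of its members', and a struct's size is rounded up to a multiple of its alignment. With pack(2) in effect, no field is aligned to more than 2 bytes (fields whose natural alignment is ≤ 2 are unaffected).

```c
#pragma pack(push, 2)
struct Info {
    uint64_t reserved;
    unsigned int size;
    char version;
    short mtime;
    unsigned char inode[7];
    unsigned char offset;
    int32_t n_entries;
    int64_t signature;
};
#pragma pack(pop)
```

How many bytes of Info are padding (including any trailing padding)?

@0: reserved [8B, align 2] → 8
@8: size [4B, align 2] → 12
@12: version [1B, align 1] → 13
+1 pad (align 2)
@14: mtime [2B, align 2] → 16
@16: inode [7B, align 1] → 23
@23: offset [1B, align 1] → 24
@24: n_entries [4B, align 2] → 28
@28: signature [8B, align 2] → 36
size 36, align 2
data bytes 35, size 36 → padding 1

1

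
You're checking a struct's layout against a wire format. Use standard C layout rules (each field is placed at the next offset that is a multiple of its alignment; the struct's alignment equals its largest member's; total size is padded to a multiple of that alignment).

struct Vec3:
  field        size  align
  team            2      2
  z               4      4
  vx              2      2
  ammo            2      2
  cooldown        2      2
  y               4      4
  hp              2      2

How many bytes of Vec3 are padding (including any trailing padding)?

0..2  team  (2B, 2-aligned)
2..4  -- padding (2B)
4..8  z  (4B, 4-aligned)
8..10  vx  (2B, 2-aligned)
10..12  ammo  (2B, 2-aligned)
12..14  cooldown  (2B, 2-aligned)
14..16  -- padding (2B)
16..20  y  (4B, 4-aligned)
20..22  hp  (2B, 2-aligned)
22..24  -- tail padding (2B)
sizeof = 24, alignof = 4
data bytes 18, size 24 → padding 6

6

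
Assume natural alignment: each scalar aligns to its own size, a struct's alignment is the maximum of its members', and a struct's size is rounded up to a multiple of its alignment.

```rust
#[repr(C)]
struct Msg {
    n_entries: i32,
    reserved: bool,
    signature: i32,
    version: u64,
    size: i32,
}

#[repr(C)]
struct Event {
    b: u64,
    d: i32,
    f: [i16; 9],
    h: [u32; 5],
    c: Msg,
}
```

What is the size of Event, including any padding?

88

Msg: 0..4  n_entries  (4B, 4-aligned); 4..5  reserved  (1B, 1-aligned); 5..8  -- padding (3B); 8..12  signature  (4B, 4-aligned); 12..16  -- padding (4B); 16..24  version  (8B, 8-aligned); 24..28  size  (4B, 4-aligned); 28..32  -- tail padding (4B); sizeof = 32, alignof = 8
0..8  b  (8B, 8-aligned)
8..12  d  (4B, 4-aligned)
12..30  f  (18B, 2-aligned)
30..32  -- padding (2B)
32..52  h  (20B, 4-aligned)
52..56  -- padding (4B)
56..88  c  (32B, 8-aligned)
sizeof = 88, alignof = 8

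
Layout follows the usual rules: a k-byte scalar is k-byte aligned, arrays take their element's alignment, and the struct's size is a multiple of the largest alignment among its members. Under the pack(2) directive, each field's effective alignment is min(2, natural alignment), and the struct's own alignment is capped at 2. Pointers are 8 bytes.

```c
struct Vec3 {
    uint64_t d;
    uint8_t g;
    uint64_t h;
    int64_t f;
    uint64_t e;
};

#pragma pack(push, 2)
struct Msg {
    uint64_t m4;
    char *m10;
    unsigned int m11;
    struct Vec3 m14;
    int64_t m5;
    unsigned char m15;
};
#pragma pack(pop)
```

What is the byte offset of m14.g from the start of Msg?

Vec3: 0..8  d  (8B, 8-aligned); 8..9  g  (1B, 1-aligned); 9..16  -- padding (7B); 16..24  h  (8B, 8-aligned); 24..32  f  (8B, 8-aligned); 32..40  e  (8B, 8-aligned); sizeof = 40, alignof = 8
0..8  m4  (8B, 2-aligned)
8..16  m10  (8B, 2-aligned)
16..20  m11  (4B, 2-aligned)
20..60  m14  (40B, 2-aligned)
within Vec3: g at 8
20 + 8 = 28

28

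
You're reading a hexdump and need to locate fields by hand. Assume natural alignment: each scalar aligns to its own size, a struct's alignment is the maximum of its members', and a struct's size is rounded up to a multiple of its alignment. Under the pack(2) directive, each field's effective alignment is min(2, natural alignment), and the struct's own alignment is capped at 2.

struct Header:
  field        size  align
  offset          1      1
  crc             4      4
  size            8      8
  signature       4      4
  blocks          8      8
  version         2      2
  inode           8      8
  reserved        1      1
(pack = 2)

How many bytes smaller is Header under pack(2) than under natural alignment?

18

natural layout:
  @0: offset [1B, align 1] → 1
  +3 pad (align 4)
  @4: crc [4B, align 4] → 8
  @8: size [8B, align 8] → 16
  @16: signature [4B, align 4] → 20
  +4 pad (align 8)
  @24: blocks [8B, align 8] → 32
  @32: version [2B, align 2] → 34
  +6 pad (align 8)
  @40: inode [8B, align 8] → 48
  @48: reserved [1B, align 1] → 49
  +7 tail pad (align 8)
  size 56, align 8
packed(2) layout:
  @0: offset [1B, align 1] → 1
  +1 pad (align 2)
  @2: crc [4B, align 2] → 6
  @6: size [8B, align 2] → 14
  @14: signature [4B, align 2] → 18
  @18: blocks [8B, align 2] → 26
  @26: version [2B, align 2] → 28
  @28: inode [8B, align 2] → 36
  @36: reserved [1B, align 1] → 37
  +1 tail pad (align 2)
  size 38, align 2
56 − 38 = 18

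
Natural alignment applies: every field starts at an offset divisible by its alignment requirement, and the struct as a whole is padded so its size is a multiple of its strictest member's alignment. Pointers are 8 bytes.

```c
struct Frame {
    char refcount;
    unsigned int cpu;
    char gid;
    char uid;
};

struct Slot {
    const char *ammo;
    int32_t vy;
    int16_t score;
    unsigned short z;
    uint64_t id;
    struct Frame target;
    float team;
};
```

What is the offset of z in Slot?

14

Frame: @0: refcount [1B, align 1] → 1; +3 pad (align 4); @4: cpu [4B, align 4] → 8; @8: gid [1B, align 1] → 9; @9: uid [1B, align 1] → 10; +2 tail pad (align 4); size 12, align 4
@0: ammo [8B, align 8] → 8
@8: vy [4B, align 4] → 12
@12: score [2B, align 2] → 14
@14: z [2B, align 2] → 16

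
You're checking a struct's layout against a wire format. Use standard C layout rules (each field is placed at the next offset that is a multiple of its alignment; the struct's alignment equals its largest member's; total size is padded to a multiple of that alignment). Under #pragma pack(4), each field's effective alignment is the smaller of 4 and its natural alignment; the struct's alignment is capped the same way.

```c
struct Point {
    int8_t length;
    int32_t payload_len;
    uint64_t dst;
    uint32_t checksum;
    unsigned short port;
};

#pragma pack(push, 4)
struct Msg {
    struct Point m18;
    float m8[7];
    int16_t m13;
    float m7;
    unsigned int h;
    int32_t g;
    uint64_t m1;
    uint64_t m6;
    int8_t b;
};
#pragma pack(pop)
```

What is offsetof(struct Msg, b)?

84

Point: 0..1  length  (1B, 1-aligned); 1..4  -- padding (3B); 4..8  payload_len  (4B, 4-aligned); 8..16  dst  (8B, 8-aligned); 16..20  checksum  (4B, 4-aligned); 20..22  port  (2B, 2-aligned); 22..24  -- tail padding (2B); sizeof = 24, alignof = 8
0..24  m18  (24B, 4-aligned)
24..52  m8  (28B, 4-aligned)
52..54  m13  (2B, 2-aligned)
54..56  -- padding (2B)
56..60  m7  (4B, 4-aligned)
60..64  h  (4B, 4-aligned)
64..68  g  (4B, 4-aligned)
68..76  m1  (8B, 4-aligned)
76..84  m6  (8B, 4-aligned)
84..85  b  (1B, 1-aligned)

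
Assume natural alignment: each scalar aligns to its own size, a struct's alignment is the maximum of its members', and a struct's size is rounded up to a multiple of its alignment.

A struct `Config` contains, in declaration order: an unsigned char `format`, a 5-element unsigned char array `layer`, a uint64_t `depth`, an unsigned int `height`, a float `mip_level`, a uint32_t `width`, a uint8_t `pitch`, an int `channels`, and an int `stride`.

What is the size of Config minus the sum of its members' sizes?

5

@0: format [1B, align 1] → 1
@1: layer [5B, align 1] → 6
+2 pad (align 8)
@8: depth [8B, align 8] → 16
@16: height [4B, align 4] → 20
@20: mip_level [4B, align 4] → 24
@24: width [4B, align 4] → 28
@28: pitch [1B, align 1] → 29
+3 pad (align 4)
@32: channels [4B, align 4] → 36
@36: stride [4B, align 4] → 40
size 40, align 8
data bytes 35, size 40 → padding 5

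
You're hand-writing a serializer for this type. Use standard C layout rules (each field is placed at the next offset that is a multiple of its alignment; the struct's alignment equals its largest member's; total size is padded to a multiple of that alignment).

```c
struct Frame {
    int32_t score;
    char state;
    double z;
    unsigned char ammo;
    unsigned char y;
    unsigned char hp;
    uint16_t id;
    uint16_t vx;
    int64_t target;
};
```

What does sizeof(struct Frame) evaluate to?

32

@0: score [4B, align 4] → 4
@4: state [1B, align 1] → 5
+3 pad (align 8)
@8: z [8B, align 8] → 16
@16: ammo [1B, align 1] → 17
@17: y [1B, align 1] → 18
@18: hp [1B, align 1] → 19
+1 pad (align 2)
@20: id [2B, align 2] → 22
@22: vx [2B, align 2] → 24
@24: target [8B, align 8] → 32
size 32, align 8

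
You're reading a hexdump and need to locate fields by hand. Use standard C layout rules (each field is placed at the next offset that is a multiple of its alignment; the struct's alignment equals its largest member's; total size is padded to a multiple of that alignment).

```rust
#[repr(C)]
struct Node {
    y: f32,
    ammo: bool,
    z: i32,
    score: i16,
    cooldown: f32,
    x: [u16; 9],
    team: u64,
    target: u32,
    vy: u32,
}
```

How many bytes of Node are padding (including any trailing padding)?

7

0..4  y  (4B, 4-aligned)
4..5  ammo  (1B, 1-aligned)
5..8  -- padding (3B)
8..12  z  (4B, 4-aligned)
12..14  score  (2B, 2-aligned)
14..16  -- padding (2B)
16..20  cooldown  (4B, 4-aligned)
20..38  x  (18B, 2-aligned)
38..40  -- padding (2B)
40..48  team  (8B, 8-aligned)
48..52  target  (4B, 4-aligned)
52..56  vy  (4B, 4-aligned)
sizeof = 56, alignof = 8
data bytes 49, size 56 → padding 7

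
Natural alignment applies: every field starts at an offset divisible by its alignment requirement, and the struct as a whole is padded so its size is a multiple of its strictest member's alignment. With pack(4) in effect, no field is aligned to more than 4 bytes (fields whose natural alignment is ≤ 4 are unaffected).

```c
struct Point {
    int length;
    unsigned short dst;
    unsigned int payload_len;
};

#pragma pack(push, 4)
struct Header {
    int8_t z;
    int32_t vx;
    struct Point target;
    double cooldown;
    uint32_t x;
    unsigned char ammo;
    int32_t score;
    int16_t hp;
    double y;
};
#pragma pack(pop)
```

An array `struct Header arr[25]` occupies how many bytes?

Point: 0..4  length  (4B, 4-aligned); 4..6  dst  (2B, 2-aligned); 6..8  -- padding (2B); 8..12  payload_len  (4B, 4-aligned); sizeof = 12, alignof = 4
0..1  z  (1B, 1-aligned)
1..4  -- padding (3B)
4..8  vx  (4B, 4-aligned)
8..20  target  (12B, 4-aligned)
20..28  cooldown  (8B, 4-aligned)
28..32  x  (4B, 4-aligned)
32..33  ammo  (1B, 1-aligned)
33..36  -- padding (3B)
36..40  score  (4B, 4-aligned)
40..42  hp  (2B, 2-aligned)
42..44  -- padding (2B)
44..52  y  (8B, 4-aligned)
sizeof = 52, alignof = 4
array of 25: 25 × 52 = 1300

1300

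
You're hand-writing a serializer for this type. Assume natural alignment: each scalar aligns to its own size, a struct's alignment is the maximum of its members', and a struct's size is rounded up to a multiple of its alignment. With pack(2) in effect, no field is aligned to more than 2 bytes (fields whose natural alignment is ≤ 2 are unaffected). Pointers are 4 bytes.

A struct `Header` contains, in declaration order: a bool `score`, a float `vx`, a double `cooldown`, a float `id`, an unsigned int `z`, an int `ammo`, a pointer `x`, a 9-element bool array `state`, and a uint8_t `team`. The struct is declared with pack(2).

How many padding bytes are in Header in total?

score at 0 (size 1, align 1) → ends 1
pad 1 to align 2 for vx
vx at 2 (size 4, align 2) → ends 6
cooldown at 6 (size 8, align 2) → ends 14
id at 14 (size 4, align 2) → ends 18
z at 18 (size 4, align 2) → ends 22
ammo at 22 (size 4, align 2) → ends 26
x at 26 (size 4, align 2) → ends 30
state at 30 (size 9, align 1) → ends 39
team at 39 (size 1, align 1) → ends 40
total 40 bytes, alignment 2
data bytes 39, size 40 → padding 1

1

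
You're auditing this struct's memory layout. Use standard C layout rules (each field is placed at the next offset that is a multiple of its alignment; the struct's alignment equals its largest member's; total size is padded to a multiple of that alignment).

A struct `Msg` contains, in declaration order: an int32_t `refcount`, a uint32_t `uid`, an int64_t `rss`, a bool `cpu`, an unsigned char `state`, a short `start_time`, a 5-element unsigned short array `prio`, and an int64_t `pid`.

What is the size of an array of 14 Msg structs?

refcount at 0 (size 4, align 4) → ends 4
uid at 4 (size 4, align 4) → ends 8
rss at 8 (size 8, align 8) → ends 16
cpu at 16 (size 1, align 1) → ends 17
state at 17 (size 1, align 1) → ends 18
start_time at 18 (size 2, align 2) → ends 20
prio at 20 (size 10, align 2) → ends 30
pad 2 to align 8 for pid
pid at 32 (size 8, align 8) → ends 40
total 40 bytes, alignment 8
array of 14: 14 × 40 = 560

560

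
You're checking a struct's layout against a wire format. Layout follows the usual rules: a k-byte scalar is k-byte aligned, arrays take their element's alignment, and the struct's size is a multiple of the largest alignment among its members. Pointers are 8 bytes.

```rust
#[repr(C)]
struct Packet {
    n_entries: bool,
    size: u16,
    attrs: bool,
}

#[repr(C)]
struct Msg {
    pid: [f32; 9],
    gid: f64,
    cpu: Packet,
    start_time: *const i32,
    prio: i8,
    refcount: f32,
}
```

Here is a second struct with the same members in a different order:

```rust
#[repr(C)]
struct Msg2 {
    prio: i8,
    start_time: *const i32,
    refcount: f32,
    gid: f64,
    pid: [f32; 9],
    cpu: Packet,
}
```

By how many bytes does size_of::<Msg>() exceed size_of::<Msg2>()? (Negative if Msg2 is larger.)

Packet: 0..1  n_entries  (1B, 1-aligned); 1..2  -- padding (1B); 2..4  size  (2B, 2-aligned); 4..5  attrs  (1B, 1-aligned); 5..6  -- tail padding (1B); sizeof = 6, alignof = 2
0..36  pid  (36B, 4-aligned)
36..40  -- padding (4B)
40..48  gid  (8B, 8-aligned)
48..54  cpu  (6B, 2-aligned)
54..56  -- padding (2B)
56..64  start_time  (8B, 8-aligned)
64..65  prio  (1B, 1-aligned)
65..68  -- padding (3B)
68..72  refcount  (4B, 4-aligned)
sizeof = 72, alignof = 8
— Msg2 —
0..1  prio  (1B, 1-aligned)
1..8  -- padding (7B)
8..16  start_time  (8B, 8-aligned)
16..20  refcount  (4B, 4-aligned)
20..24  -- padding (4B)
24..32  gid  (8B, 8-aligned)
32..68  pid  (36B, 4-aligned)
68..74  cpu  (6B, 2-aligned)
74..80  -- tail padding (6B)
sizeof = 80, alignof = 8
72 − 80 = -8

-8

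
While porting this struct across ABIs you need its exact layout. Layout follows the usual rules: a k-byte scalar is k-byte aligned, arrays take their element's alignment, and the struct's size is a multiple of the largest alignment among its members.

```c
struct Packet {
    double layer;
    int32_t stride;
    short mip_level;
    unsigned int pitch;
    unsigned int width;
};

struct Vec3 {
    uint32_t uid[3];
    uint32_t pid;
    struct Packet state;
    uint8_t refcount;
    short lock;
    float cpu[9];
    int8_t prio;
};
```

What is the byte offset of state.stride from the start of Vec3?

Packet: @0: layer [8B, align 8] → 8; @8: stride [4B, align 4] → 12; @12: mip_level [2B, align 2] → 14; +2 pad (align 4); @16: pitch [4B, align 4] → 20; @20: width [4B, align 4] → 24; size 24, align 8
@0: uid [12B, align 4] → 12
@12: pid [4B, align 4] → 16
@16: state [24B, align 8] → 40
within Packet: stride at 8
16 + 8 = 24

24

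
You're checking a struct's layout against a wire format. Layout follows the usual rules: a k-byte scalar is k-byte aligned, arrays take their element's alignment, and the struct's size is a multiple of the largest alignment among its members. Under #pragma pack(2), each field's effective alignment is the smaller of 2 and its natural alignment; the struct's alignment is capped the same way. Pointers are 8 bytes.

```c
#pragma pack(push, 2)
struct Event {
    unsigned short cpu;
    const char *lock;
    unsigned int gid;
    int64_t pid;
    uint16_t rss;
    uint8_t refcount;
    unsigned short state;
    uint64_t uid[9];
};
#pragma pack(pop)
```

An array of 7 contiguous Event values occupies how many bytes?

@0: cpu [2B, align 2] → 2
@2: lock [8B, align 2] → 10
@10: gid [4B, align 2] → 14
@14: pid [8B, align 2] → 22
@22: rss [2B, align 2] → 24
@24: refcount [1B, align 1] → 25
+1 pad (align 2)
@26: state [2B, align 2] → 28
@28: uid [72B, align 2] → 100
size 100, align 2
array of 7: 7 × 100 = 700

700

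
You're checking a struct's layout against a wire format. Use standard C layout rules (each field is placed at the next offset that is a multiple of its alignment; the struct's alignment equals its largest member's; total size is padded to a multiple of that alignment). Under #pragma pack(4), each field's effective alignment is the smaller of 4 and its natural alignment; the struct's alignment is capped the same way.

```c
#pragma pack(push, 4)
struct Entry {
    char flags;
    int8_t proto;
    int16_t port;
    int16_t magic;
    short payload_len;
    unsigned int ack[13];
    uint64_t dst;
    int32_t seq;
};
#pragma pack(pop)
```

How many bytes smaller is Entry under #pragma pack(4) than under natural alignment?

8

natural layout:
  flags at 0 (size 1, align 1) → ends 1
  proto at 1 (size 1, align 1) → ends 2
  port at 2 (size 2, align 2) → ends 4
  magic at 4 (size 2, align 2) → ends 6
  payload_len at 6 (size 2, align 2) → ends 8
  ack at 8 (size 52, align 4) → ends 60
  pad 4 to align 8 for dst
  dst at 64 (size 8, align 8) → ends 72
  seq at 72 (size 4, align 4) → ends 76
  tail pad 4 to reach multiple of 8
  total 80 bytes, alignment 8
packed(4) layout:
  flags at 0 (size 1, align 1) → ends 1
  proto at 1 (size 1, align 1) → ends 2
  port at 2 (size 2, align 2) → ends 4
  magic at 4 (size 2, align 2) → ends 6
  payload_len at 6 (size 2, align 2) → ends 8
  ack at 8 (size 52, align 4) → ends 60
  dst at 60 (size 8, align 4) → ends 68
  seq at 68 (size 4, align 4) → ends 72
  total 72 bytes, alignment 4
80 − 72 = 8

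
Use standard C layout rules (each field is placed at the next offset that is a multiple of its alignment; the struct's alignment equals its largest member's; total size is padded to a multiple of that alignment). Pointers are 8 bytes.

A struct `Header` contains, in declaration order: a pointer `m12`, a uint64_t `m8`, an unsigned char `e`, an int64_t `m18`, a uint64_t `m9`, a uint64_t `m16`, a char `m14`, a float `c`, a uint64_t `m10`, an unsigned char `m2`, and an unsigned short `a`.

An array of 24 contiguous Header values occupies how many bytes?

m12 at 0 (size 8, align 8) → ends 8
m8 at 8 (size 8, align 8) → ends 16
e at 16 (size 1, align 1) → ends 17
pad 7 to align 8 for m18
m18 at 24 (size 8, align 8) → ends 32
m9 at 32 (size 8, align 8) → ends 40
m16 at 40 (size 8, align 8) → ends 48
m14 at 48 (size 1, align 1) → ends 49
pad 3 to align 4 for c
c at 52 (size 4, align 4) → ends 56
m10 at 56 (size 8, align 8) → ends 64
m2 at 64 (size 1, align 1) → ends 65
pad 1 to align 2 for a
a at 66 (size 2, align 2) → ends 68
tail pad 4 to reach multiple of 8
total 72 bytes, alignment 8
array of 24: 24 × 72 = 1728

1728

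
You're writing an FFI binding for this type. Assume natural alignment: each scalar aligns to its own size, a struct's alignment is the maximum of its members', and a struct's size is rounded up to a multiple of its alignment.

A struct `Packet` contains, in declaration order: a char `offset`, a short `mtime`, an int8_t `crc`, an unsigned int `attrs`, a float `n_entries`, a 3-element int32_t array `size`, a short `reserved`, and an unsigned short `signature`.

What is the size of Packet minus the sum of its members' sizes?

0..1  offset  (1B, 1-aligned)
1..2  -- padding (1B)
2..4  mtime  (2B, 2-aligned)
4..5  crc  (1B, 1-aligned)
5..8  -- padding (3B)
8..12  attrs  (4B, 4-aligned)
12..16  n_entries  (4B, 4-aligned)
16..28  size  (12B, 4-aligned)
28..30  reserved  (2B, 2-aligned)
30..32  signature  (2B, 2-aligned)
sizeof = 32, alignof = 4
data bytes 28, size 32 → padding 4

4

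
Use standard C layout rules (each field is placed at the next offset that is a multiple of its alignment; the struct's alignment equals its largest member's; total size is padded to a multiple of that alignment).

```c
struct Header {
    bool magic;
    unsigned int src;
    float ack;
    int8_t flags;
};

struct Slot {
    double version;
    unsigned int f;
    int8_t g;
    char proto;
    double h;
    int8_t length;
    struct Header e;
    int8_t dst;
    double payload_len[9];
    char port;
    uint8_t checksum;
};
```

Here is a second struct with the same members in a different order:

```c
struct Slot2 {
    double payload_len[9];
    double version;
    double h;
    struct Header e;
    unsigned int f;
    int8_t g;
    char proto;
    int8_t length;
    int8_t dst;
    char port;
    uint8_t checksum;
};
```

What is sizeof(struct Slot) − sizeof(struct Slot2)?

8

Header: @0: magic [1B, align 1] → 1; +3 pad (align 4); @4: src [4B, align 4] → 8; @8: ack [4B, align 4] → 12; @12: flags [1B, align 1] → 13; +3 tail pad (align 4); size 16, align 4
@0: version [8B, align 8] → 8
@8: f [4B, align 4] → 12
@12: g [1B, align 1] → 13
@13: proto [1B, align 1] → 14
+2 pad (align 8)
@16: h [8B, align 8] → 24
@24: length [1B, align 1] → 25
+3 pad (align 4)
@28: e [16B, align 4] → 44
@44: dst [1B, align 1] → 45
+3 pad (align 8)
@48: payload_len [72B, align 8] → 120
@120: port [1B, align 1] → 121
@121: checksum [1B, align 1] → 122
+6 tail pad (align 8)
size 128, align 8
— Slot2 —
@0: payload_len [72B, align 8] → 72
@72: version [8B, align 8] → 80
@80: h [8B, align 8] → 88
@88: e [16B, align 4] → 104
@104: f [4B, align 4] → 108
@108: g [1B, align 1] → 109
@109: proto [1B, align 1] → 110
@110: length [1B, align 1] → 111
@111: dst [1B, align 1] → 112
@112: port [1B, align 1] → 113
@113: checksum [1B, align 1] → 114
+6 tail pad (align 8)
size 120, align 8
128 − 120 = 8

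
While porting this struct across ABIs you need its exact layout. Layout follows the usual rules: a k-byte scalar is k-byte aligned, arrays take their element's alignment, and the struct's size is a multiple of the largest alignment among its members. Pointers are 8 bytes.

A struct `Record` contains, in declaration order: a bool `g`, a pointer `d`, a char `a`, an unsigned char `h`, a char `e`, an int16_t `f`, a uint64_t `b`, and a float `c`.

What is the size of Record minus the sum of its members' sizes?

14

@0: g [1B, align 1] → 1
+7 pad (align 8)
@8: d [8B, align 8] → 16
@16: a [1B, align 1] → 17
@17: h [1B, align 1] → 18
@18: e [1B, align 1] → 19
+1 pad (align 2)
@20: f [2B, align 2] → 22
+2 pad (align 8)
@24: b [8B, align 8] → 32
@32: c [4B, align 4] → 36
+4 tail pad (align 8)
size 40, align 8
data bytes 26, size 40 → padding 14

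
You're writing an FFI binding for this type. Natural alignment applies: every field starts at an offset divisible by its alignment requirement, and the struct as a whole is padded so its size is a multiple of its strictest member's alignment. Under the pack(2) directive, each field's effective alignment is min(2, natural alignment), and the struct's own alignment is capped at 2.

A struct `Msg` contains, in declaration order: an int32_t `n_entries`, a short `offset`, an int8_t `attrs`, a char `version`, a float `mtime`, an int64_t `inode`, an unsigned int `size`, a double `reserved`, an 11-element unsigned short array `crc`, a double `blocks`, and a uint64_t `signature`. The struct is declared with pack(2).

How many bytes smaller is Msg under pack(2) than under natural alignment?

natural layout:
  n_entries at 0 (size 4, align 4) → ends 4
  offset at 4 (size 2, align 2) → ends 6
  attrs at 6 (size 1, align 1) → ends 7
  version at 7 (size 1, align 1) → ends 8
  mtime at 8 (size 4, align 4) → ends 12
  pad 4 to align 8 for inode
  inode at 16 (size 8, align 8) → ends 24
  size at 24 (size 4, align 4) → ends 28
  pad 4 to align 8 for reserved
  reserved at 32 (size 8, align 8) → ends 40
  crc at 40 (size 22, align 2) → ends 62
  pad 2 to align 8 for blocks
  blocks at 64 (size 8, align 8) → ends 72
  signature at 72 (size 8, align 8) → ends 80
  total 80 bytes, alignment 8
packed(2) layout:
  n_entries at 0 (size 4, align 2) → ends 4
  offset at 4 (size 2, align 2) → ends 6
  attrs at 6 (size 1, align 1) → ends 7
  version at 7 (size 1, align 1) → ends 8
  mtime at 8 (size 4, align 2) → ends 12
  inode at 12 (size 8, align 2) → ends 20
  size at 20 (size 4, align 2) → ends 24
  reserved at 24 (size 8, align 2) → ends 32
  crc at 32 (size 22, align 2) → ends 54
  blocks at 54 (size 8, align 2) → ends 62
  signature at 62 (size 8, align 2) → ends 70
  total 70 bytes, alignment 2
80 − 70 = 10

10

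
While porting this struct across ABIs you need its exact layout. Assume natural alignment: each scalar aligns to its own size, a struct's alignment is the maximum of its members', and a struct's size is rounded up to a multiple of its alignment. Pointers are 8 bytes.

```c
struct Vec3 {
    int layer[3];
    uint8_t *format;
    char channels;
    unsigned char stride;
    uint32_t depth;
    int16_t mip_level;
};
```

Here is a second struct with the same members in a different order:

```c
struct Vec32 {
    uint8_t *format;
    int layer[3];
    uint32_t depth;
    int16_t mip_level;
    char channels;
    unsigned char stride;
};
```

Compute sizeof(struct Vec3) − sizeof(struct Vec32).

layer at 0 (size 12, align 4) → ends 12
pad 4 to align 8 for format
format at 16 (size 8, align 8) → ends 24
channels at 24 (size 1, align 1) → ends 25
stride at 25 (size 1, align 1) → ends 26
pad 2 to align 4 for depth
depth at 28 (size 4, align 4) → ends 32
mip_level at 32 (size 2, align 2) → ends 34
tail pad 6 to reach multiple of 8
total 40 bytes, alignment 8
— Vec32 —
format at 0 (size 8, align 8) → ends 8
layer at 8 (size 12, align 4) → ends 20
depth at 20 (size 4, align 4) → ends 24
mip_level at 24 (size 2, align 2) → ends 26
channels at 26 (size 1, align 1) → ends 27
stride at 27 (size 1, align 1) → ends 28
tail pad 4 to reach multiple of 8
total 32 bytes, alignment 8
40 − 32 = 8

8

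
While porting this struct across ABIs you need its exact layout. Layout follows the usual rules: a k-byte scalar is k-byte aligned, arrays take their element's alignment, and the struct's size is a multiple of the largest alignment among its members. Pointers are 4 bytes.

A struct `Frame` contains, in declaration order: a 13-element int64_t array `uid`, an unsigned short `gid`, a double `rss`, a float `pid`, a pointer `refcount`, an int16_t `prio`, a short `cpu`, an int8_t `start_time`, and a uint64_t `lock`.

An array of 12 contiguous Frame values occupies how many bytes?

1728

uid at 0 (size 104, align 8) → ends 104
gid at 104 (size 2, align 2) → ends 106
pad 6 to align 8 for rss
rss at 112 (size 8, align 8) → ends 120
pid at 120 (size 4, align 4) → ends 124
refcount at 124 (size 4, align 4) → ends 128
prio at 128 (size 2, align 2) → ends 130
cpu at 130 (size 2, align 2) → ends 132
start_time at 132 (size 1, align 1) → ends 133
pad 3 to align 8 for lock
lock at 136 (size 8, align 8) → ends 144
total 144 bytes, alignment 8
array of 12: 12 × 144 = 1728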